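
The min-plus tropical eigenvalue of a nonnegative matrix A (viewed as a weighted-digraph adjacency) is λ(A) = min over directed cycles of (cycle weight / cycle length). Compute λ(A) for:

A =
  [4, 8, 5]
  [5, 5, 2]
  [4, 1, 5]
λ(A) = 3/2

Enumerate directed cycles and compute their means (weight / length). Sample:
  cycle 0 → 0: weight = 4, length = 1, mean = 4/1 ≈ 4.000
  cycle 1 → 1: weight = 5, length = 1, mean = 5/1 ≈ 5.000
  cycle 2 → 2: weight = 5, length = 1, mean = 5/1 ≈ 5.000
  cycle 0 → 1 → 0: weight = 13, length = 2, mean = 13/2 ≈ 6.500
  cycle 0 → 2 → 0: weight = 9, length = 2, mean = 9/2 ≈ 4.500
  cycle 1 → 0 → 1: weight = 13, length = 2, mean = 13/2 ≈ 6.500
Minimum mean = 1.500, attained e.g. along the cycle 1 → 2 → 1 with weight 3 and length 2. So λ(A) = 3/2 = 3/2.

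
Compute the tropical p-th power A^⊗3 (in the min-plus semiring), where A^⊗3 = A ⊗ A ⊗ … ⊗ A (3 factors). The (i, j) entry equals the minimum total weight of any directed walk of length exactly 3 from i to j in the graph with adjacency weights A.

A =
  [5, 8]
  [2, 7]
A^⊗3 =
  [15, 18]
  [12, 15]

Each entry (A^⊗3)_ij equals the minimum over all length-3 walks i = v_0 → v_1 → … → v_3 = j of Σ_t A[v_t][v_{t+1}]. For example, for (i, j) = (0, 1) we minimise over 4 possible intermediate vertex sequences; the minimum is 18, attained along the walk 0 → 0 → 0 → 1.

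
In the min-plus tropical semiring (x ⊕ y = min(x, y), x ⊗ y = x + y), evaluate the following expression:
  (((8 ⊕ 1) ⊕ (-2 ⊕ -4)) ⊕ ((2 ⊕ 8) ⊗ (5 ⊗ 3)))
(((8 ⊕ 1) ⊕ (-2 ⊕ -4)) ⊕ ((2 ⊕ 8) ⊗ (5 ⊗ 3))) = -4

Expand innermost to outermost. Recall ⊕ takes the minimum of its arguments and ⊗ takes their sum. Working out the expression (((8 ⊕ 1) ⊕ (-2 ⊕ -4)) ⊕ ((2 ⊕ 8) ⊗ (5 ⊗ 3))) gives -4.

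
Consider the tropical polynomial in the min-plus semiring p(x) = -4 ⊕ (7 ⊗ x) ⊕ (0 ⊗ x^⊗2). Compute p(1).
p(1) = -4

A tropical monomial a ⊗ x^⊗i evaluates to a + i · x. Evaluating each term at x = 1:
  Term 0 contributes -4 + 0 · 1 = -4
  Term 1 contributes 7 + 1 · 1 = 8
  Term 2 contributes 0 + 2 · 1 = 2
p(1) = ⊕ of these = min[-4, 8, 2] = -4.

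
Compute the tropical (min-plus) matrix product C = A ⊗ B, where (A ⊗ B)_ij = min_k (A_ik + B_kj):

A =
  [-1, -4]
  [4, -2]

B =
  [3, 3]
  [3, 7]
A ⊗ B =
  [-1, 2]
  [1, 5]

Apply the min-plus product entry-by-entry:
  C[0][0] = min over k of (A[0][0] + B[0][0] = -1 + 3 = 2, A[0][1] + B[1][0] = -4 + 3 = -1) = -1 (attained at k = 1)
  C[0][1] = min over k of (A[0][0] + B[0][1] = -1 + 3 = 2, A[0][1] + B[1][1] = -4 + 7 = 3) = 2 (attained at k = 0)
  C[1][0] = min over k of (A[1][0] + B[0][0] = 4 + 3 = 7, A[1][1] + B[1][0] = -2 + 3 = 1) = 1 (attained at k = 1)
  C[1][1] = min over k of (A[1][0] + B[0][1] = 4 + 3 = 7, A[1][1] + B[1][1] = -2 + 7 = 5) = 5 (attained at k = 1)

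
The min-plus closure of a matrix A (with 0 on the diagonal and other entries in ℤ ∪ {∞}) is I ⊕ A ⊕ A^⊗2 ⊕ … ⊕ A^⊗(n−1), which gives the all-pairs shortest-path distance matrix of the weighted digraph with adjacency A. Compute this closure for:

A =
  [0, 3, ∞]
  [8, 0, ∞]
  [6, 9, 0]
Closure =
  [0, 3, ∞]
  [8, 0, ∞]
  [6, 9, 0]

This is the Floyd-Warshall all-pairs shortest-path computation. For each intermediate vertex k = 0, 1, …, 2, update dist[i][j] ← min(dist[i][j], dist[i][k] + dist[k][j]). The final matrix gives, for each (i, j), the minimum total weight of any directed path from i to j (possibly empty when i = j).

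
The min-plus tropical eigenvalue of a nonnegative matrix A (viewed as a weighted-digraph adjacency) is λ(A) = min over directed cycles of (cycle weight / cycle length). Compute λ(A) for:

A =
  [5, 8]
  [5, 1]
λ(A) = 1

Enumerate directed cycles and compute their means (weight / length). Sample:
  cycle 0 → 0: weight = 5, length = 1, mean = 5/1 ≈ 5.000
  cycle 1 → 1: weight = 1, length = 1, mean = 1/1 ≈ 1.000
  cycle 0 → 1 → 0: weight = 13, length = 2, mean = 13/2 ≈ 6.500
  cycle 1 → 0 → 1: weight = 13, length = 2, mean = 13/2 ≈ 6.500
Minimum mean = 1.000, attained e.g. along the cycle 1 → 1 with weight 1 and length 1. So λ(A) = 1/1 = 1.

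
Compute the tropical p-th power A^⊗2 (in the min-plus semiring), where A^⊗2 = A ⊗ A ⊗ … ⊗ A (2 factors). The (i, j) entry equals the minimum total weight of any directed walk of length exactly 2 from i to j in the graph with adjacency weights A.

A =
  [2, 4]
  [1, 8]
A^⊗2 =
  [4, 6]
  [3, 5]

Each entry (A^⊗2)_ij equals the minimum over all length-2 walks i = v_0 → v_1 → … → v_2 = j of Σ_t A[v_t][v_{t+1}]. For example, for (i, j) = (0, 1) we minimise over 2 possible intermediate vertex sequences; the minimum is 6, attained along the walk 0 → 0 → 1.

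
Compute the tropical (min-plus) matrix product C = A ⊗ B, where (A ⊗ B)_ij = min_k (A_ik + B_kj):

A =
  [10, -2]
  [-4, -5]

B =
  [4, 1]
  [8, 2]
A ⊗ B =
  [6, 0]
  [0, -3]

Apply the min-plus product entry-by-entry:
  C[0][0] = min over k of (A[0][0] + B[0][0] = 10 + 4 = 14, A[0][1] + B[1][0] = -2 + 8 = 6) = 6 (attained at k = 1)
  C[0][1] = min over k of (A[0][0] + B[0][1] = 10 + 1 = 11, A[0][1] + B[1][1] = -2 + 2 = 0) = 0 (attained at k = 1)
  C[1][0] = min over k of (A[1][0] + B[0][0] = -4 + 4 = 0, A[1][1] + B[1][0] = -5 + 8 = 3) = 0 (attained at k = 0)
  C[1][1] = min over k of (A[1][0] + B[0][1] = -4 + 1 = -3, A[1][1] + B[1][1] = -5 + 2 = -3) = -3 (attained at k = 0)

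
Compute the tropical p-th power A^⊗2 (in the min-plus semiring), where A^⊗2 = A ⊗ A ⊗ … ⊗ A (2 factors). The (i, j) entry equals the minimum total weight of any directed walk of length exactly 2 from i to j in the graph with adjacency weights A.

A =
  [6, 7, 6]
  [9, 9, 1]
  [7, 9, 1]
A^⊗2 =
  [12, 13, 7]
  [8, 10, 2]
  [8, 10, 2]

Each entry (A^⊗2)_ij equals the minimum over all length-2 walks i = v_0 → v_1 → … → v_2 = j of Σ_t A[v_t][v_{t+1}]. For example, for (i, j) = (0, 2) we minimise over 3 possible intermediate vertex sequences; the minimum is 7, attained along the walk 0 → 2 → 2.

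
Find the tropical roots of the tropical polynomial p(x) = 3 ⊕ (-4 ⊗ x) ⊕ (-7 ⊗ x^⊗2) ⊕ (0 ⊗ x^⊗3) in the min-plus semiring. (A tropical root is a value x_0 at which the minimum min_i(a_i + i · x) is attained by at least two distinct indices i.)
Roots: {-7, 3, 7}

Each tropical root is a break point of the lower envelope of the lines y = a_i + i · x (there are 4 lines, with slopes 0, 1, ..., 3). Only the lines that attain the minimum somewhere contribute to roots; other lines are dominated. Here the surviving (envelope) indices are i = 3, i = 2, i = 1, i = 0.
Intersections between consecutive envelope lines give the roots: for adjacent envelope indices i < j the intersection is x = (a_i − a_j) / (j − i). Reading off the sorted break points: {-7, 3, 7}.
Verification: at each break x_0, at least two indices attain the minimum of min_i(a_i + i · x_0).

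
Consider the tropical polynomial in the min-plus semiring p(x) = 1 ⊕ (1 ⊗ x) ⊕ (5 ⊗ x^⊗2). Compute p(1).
p(1) = 1

A tropical monomial a ⊗ x^⊗i evaluates to a + i · x. Evaluating each term at x = 1:
  Term 0 contributes 1 + 0 · 1 = 1
  Term 1 contributes 1 + 1 · 1 = 2
  Term 2 contributes 5 + 2 · 1 = 7
p(1) = ⊕ of these = min[1, 2, 7] = 1.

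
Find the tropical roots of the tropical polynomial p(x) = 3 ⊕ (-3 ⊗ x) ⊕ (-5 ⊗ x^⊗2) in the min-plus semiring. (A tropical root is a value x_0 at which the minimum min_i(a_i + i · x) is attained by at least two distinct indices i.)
Roots: {2, 6}

Each tropical root is a break point of the lower envelope of the lines y = a_i + i · x (there are 3 lines, with slopes 0, 1, ..., 2). Only the lines that attain the minimum somewhere contribute to roots; other lines are dominated. Here the surviving (envelope) indices are i = 2, i = 1, i = 0.
Intersections between consecutive envelope lines give the roots: for adjacent envelope indices i < j the intersection is x = (a_i − a_j) / (j − i). Reading off the sorted break points: {2, 6}.
Verification: at each break x_0, at least two indices attain the minimum of min_i(a_i + i · x_0).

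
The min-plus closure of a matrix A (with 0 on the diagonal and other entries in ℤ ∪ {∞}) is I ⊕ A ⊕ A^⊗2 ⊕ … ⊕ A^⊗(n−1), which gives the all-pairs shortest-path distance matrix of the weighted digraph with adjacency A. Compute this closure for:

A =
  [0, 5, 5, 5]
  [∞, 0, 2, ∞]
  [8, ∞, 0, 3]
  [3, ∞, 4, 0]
Closure =
  [0, 5, 5, 5]
  [8, 0, 2, 5]
  [6, 11, 0, 3]
  [3, 8, 4, 0]

This is the Floyd-Warshall all-pairs shortest-path computation. For each intermediate vertex k = 0, 1, …, 3, update dist[i][j] ← min(dist[i][j], dist[i][k] + dist[k][j]). The final matrix gives, for each (i, j), the minimum total weight of any directed path from i to j (possibly empty when i = j).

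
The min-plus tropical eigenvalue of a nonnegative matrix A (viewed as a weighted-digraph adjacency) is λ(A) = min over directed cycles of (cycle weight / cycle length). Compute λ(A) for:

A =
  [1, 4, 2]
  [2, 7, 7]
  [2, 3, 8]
λ(A) = 1

Enumerate directed cycles and compute their means (weight / length). Sample:
  cycle 0 → 0: weight = 1, length = 1, mean = 1/1 ≈ 1.000
  cycle 1 → 1: weight = 7, length = 1, mean = 7/1 ≈ 7.000
  cycle 2 → 2: weight = 8, length = 1, mean = 8/1 ≈ 8.000
  cycle 0 → 1 → 0: weight = 6, length = 2, mean = 6/2 ≈ 3.000
  cycle 0 → 2 → 0: weight = 4, length = 2, mean = 4/2 ≈ 2.000
  cycle 1 → 0 → 1: weight = 6, length = 2, mean = 6/2 ≈ 3.000
Minimum mean = 1.000, attained e.g. along the cycle 0 → 0 with weight 1 and length 1. So λ(A) = 1/1 = 1.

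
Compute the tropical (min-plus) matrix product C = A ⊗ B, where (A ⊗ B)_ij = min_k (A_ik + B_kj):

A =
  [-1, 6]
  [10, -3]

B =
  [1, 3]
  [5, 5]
A ⊗ B =
  [0, 2]
  [2, 2]

Apply the min-plus product entry-by-entry:
  C[0][0] = min over k of (A[0][0] + B[0][0] = -1 + 1 = 0, A[0][1] + B[1][0] = 6 + 5 = 11) = 0 (attained at k = 0)
  C[0][1] = min over k of (A[0][0] + B[0][1] = -1 + 3 = 2, A[0][1] + B[1][1] = 6 + 5 = 11) = 2 (attained at k = 0)
  C[1][0] = min over k of (A[1][0] + B[0][0] = 10 + 1 = 11, A[1][1] + B[1][0] = -3 + 5 = 2) = 2 (attained at k = 1)
  C[1][1] = min over k of (A[1][0] + B[0][1] = 10 + 3 = 13, A[1][1] + B[1][1] = -3 + 5 = 2) = 2 (attained at k = 1)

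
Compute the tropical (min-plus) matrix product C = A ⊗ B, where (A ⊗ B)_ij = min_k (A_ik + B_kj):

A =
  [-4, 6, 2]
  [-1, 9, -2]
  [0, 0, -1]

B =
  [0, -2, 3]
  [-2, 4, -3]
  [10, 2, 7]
A ⊗ B =
  [-4, -6, -1]
  [-1, -3, 2]
  [-2, -2, -3]

Apply the min-plus product entry-by-entry:
  C[0][0] = min over k of (A[0][0] + B[0][0] = -4 + 0 = -4, A[0][1] + B[1][0] = 6 + -2 = 4, A[0][2] + B[2][0] = 2 + 10 = 12) = -4 (attained at k = 0)
  C[0][1] = min over k of (A[0][0] + B[0][1] = -4 + -2 = -6, A[0][1] + B[1][1] = 6 + 4 = 10, A[0][2] + B[2][1] = 2 + 2 = 4) = -6 (attained at k = 0)
  C[0][2] = min over k of (A[0][0] + B[0][2] = -4 + 3 = -1, A[0][1] + B[1][2] = 6 + -3 = 3, A[0][2] + B[2][2] = 2 + 7 = 9) = -1 (attained at k = 0)
  C[1][0] = min over k of (A[1][0] + B[0][0] = -1 + 0 = -1, A[1][1] + B[1][0] = 9 + -2 = 7, A[1][2] + B[2][0] = -2 + 10 = 8) = -1 (attained at k = 0)
  C[1][1] = min over k of (A[1][0] + B[0][1] = -1 + -2 = -3, A[1][1] + B[1][1] = 9 + 4 = 13, A[1][2] + B[2][1] = -2 + 2 = 0) = -3 (attained at k = 0)
  C[1][2] = min over k of (A[1][0] + B[0][2] = -1 + 3 = 2, A[1][1] + B[1][2] = 9 + -3 = 6, A[1][2] + B[2][2] = -2 + 7 = 5) = 2 (attained at k = 0)
  C[2][0] = min over k of (A[2][0] + B[0][0] = 0 + 0 = 0, A[2][1] + B[1][0] = 0 + -2 = -2, A[2][2] + B[2][0] = -1 + 10 = 9) = -2 (attained at k = 1)
  C[2][1] = min over k of (A[2][0] + B[0][1] = 0 + -2 = -2, A[2][1] + B[1][1] = 0 + 4 = 4, A[2][2] + B[2][1] = -1 + 2 = 1) = -2 (attained at k = 0)
  C[2][2] = min over k of (A[2][0] + B[0][2] = 0 + 3 = 3, A[2][1] + B[1][2] = 0 + -3 = -3, A[2][2] + B[2][2] = -1 + 7 = 6) = -3 (attained at k = 1)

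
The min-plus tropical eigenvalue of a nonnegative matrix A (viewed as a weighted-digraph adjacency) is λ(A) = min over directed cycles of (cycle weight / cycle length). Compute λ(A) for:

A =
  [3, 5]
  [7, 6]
λ(A) = 3

Enumerate directed cycles and compute their means (weight / length). Sample:
  cycle 0 → 0: weight = 3, length = 1, mean = 3/1 ≈ 3.000
  cycle 1 → 1: weight = 6, length = 1, mean = 6/1 ≈ 6.000
  cycle 0 → 1 → 0: weight = 12, length = 2, mean = 12/2 ≈ 6.000
  cycle 1 → 0 → 1: weight = 12, length = 2, mean = 12/2 ≈ 6.000
Minimum mean = 3.000, attained e.g. along the cycle 0 → 0 with weight 3 and length 1. So λ(A) = 3/1 = 3.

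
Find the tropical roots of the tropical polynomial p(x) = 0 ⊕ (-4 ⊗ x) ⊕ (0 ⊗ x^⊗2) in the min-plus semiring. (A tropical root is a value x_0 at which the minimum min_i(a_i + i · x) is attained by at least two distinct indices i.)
Roots: {-4, 4}

Each tropical root is a break point of the lower envelope of the lines y = a_i + i · x (there are 3 lines, with slopes 0, 1, ..., 2). Only the lines that attain the minimum somewhere contribute to roots; other lines are dominated. Here the surviving (envelope) indices are i = 2, i = 1, i = 0.
Intersections between consecutive envelope lines give the roots: for adjacent envelope indices i < j the intersection is x = (a_i − a_j) / (j − i). Reading off the sorted break points: {-4, 4}.
Verification: at each break x_0, at least two indices attain the minimum of min_i(a_i + i · x_0).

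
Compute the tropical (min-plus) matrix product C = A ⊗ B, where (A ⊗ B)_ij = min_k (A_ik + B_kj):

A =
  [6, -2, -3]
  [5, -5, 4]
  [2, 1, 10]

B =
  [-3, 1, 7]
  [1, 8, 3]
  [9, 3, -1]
A ⊗ B =
  [-1, 0, -4]
  [-4, 3, -2]
  [-1, 3, 4]

Apply the min-plus product entry-by-entry:
  C[0][0] = min over k of (A[0][0] + B[0][0] = 6 + -3 = 3, A[0][1] + B[1][0] = -2 + 1 = -1, A[0][2] + B[2][0] = -3 + 9 = 6) = -1 (attained at k = 1)
  C[0][1] = min over k of (A[0][0] + B[0][1] = 6 + 1 = 7, A[0][1] + B[1][1] = -2 + 8 = 6, A[0][2] + B[2][1] = -3 + 3 = 0) = 0 (attained at k = 2)
  C[0][2] = min over k of (A[0][0] + B[0][2] = 6 + 7 = 13, A[0][1] + B[1][2] = -2 + 3 = 1, A[0][2] + B[2][2] = -3 + -1 = -4) = -4 (attained at k = 2)
  C[1][0] = min over k of (A[1][0] + B[0][0] = 5 + -3 = 2, A[1][1] + B[1][0] = -5 + 1 = -4, A[1][2] + B[2][0] = 4 + 9 = 13) = -4 (attained at k = 1)
  C[1][1] = min over k of (A[1][0] + B[0][1] = 5 + 1 = 6, A[1][1] + B[1][1] = -5 + 8 = 3, A[1][2] + B[2][1] = 4 + 3 = 7) = 3 (attained at k = 1)
  C[1][2] = min over k of (A[1][0] + B[0][2] = 5 + 7 = 12, A[1][1] + B[1][2] = -5 + 3 = -2, A[1][2] + B[2][2] = 4 + -1 = 3) = -2 (attained at k = 1)
  C[2][0] = min over k of (A[2][0] + B[0][0] = 2 + -3 = -1, A[2][1] + B[1][0] = 1 + 1 = 2, A[2][2] + B[2][0] = 10 + 9 = 19) = -1 (attained at k = 0)
  C[2][1] = min over k of (A[2][0] + B[0][1] = 2 + 1 = 3, A[2][1] + B[1][1] = 1 + 8 = 9, A[2][2] + B[2][1] = 10 + 3 = 13) = 3 (attained at k = 0)
  C[2][2] = min over k of (A[2][0] + B[0][2] = 2 + 7 = 9, A[2][1] + B[1][2] = 1 + 3 = 4, A[2][2] + B[2][2] = 10 + -1 = 9) = 4 (attained at k = 1)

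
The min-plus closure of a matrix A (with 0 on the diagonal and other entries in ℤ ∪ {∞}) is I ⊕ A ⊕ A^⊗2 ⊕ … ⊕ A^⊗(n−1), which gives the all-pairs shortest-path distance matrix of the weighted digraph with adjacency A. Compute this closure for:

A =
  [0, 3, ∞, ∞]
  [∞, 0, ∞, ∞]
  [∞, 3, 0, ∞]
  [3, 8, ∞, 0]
Closure =
  [0, 3, ∞, ∞]
  [∞, 0, ∞, ∞]
  [∞, 3, 0, ∞]
  [3, 6, ∞, 0]

This is the Floyd-Warshall all-pairs shortest-path computation. For each intermediate vertex k = 0, 1, …, 3, update dist[i][j] ← min(dist[i][j], dist[i][k] + dist[k][j]). The final matrix gives, for each (i, j), the minimum total weight of any directed path from i to j (possibly empty when i = j).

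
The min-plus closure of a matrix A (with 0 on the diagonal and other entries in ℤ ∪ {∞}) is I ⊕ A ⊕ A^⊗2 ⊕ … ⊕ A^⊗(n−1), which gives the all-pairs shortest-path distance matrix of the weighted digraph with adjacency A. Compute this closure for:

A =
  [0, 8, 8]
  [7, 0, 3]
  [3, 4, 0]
Closure =
  [0, 8, 8]
  [6, 0, 3]
  [3, 4, 0]

This is the Floyd-Warshall all-pairs shortest-path computation. For each intermediate vertex k = 0, 1, …, 2, update dist[i][j] ← min(dist[i][j], dist[i][k] + dist[k][j]). The final matrix gives, for each (i, j), the minimum total weight of any directed path from i to j (possibly empty when i = j).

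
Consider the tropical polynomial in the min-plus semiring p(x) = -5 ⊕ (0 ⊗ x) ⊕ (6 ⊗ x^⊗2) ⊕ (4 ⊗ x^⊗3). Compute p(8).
p(8) = -5

A tropical monomial a ⊗ x^⊗i evaluates to a + i · x. Evaluating each term at x = 8:
  Term 0 contributes -5 + 0 · 8 = -5
  Term 1 contributes 0 + 1 · 8 = 8
  Term 2 contributes 6 + 2 · 8 = 22
  Term 3 contributes 4 + 3 · 8 = 28
p(8) = ⊕ of these = min[-5, 8, 22, 28] = -5.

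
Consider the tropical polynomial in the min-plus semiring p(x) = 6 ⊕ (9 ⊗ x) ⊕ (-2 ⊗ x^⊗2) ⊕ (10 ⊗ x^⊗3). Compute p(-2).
p(-2) = -6

A tropical monomial a ⊗ x^⊗i evaluates to a + i · x. Evaluating each term at x = -2:
  Term 0 contributes 6 + 0 · -2 = 6
  Term 1 contributes 9 + 1 · -2 = 7
  Term 2 contributes -2 + 2 · -2 = -6
  Term 3 contributes 10 + 3 · -2 = 4
p(-2) = ⊕ of these = min[6, 7, -6, 4] = -6.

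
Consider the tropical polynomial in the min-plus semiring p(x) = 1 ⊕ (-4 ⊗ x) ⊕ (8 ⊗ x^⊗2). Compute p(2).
p(2) = -2

A tropical monomial a ⊗ x^⊗i evaluates to a + i · x. Evaluating each term at x = 2:
  Term 0 contributes 1 + 0 · 2 = 1
  Term 1 contributes -4 + 1 · 2 = -2
  Term 2 contributes 8 + 2 · 2 = 12
p(2) = ⊕ of these = min[1, -2, 12] = -2.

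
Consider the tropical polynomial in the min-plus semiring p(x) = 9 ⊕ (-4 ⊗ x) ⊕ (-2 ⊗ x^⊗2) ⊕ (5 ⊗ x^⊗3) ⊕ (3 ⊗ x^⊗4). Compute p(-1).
p(-1) = -5

A tropical monomial a ⊗ x^⊗i evaluates to a + i · x. Evaluating each term at x = -1:
  Term 0 contributes 9 + 0 · -1 = 9
  Term 1 contributes -4 + 1 · -1 = -5
  Term 2 contributes -2 + 2 · -1 = -4
  Term 3 contributes 5 + 3 · -1 = 2
  Term 4 contributes 3 + 4 · -1 = -1
p(-1) = ⊕ of these = min[9, -5, -4, 2, -1] = -5.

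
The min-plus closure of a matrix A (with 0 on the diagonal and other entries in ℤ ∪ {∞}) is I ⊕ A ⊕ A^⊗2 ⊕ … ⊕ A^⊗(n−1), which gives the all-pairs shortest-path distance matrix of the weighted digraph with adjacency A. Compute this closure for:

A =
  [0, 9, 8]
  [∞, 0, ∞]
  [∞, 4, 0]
Closure =
  [0, 9, 8]
  [∞, 0, ∞]
  [∞, 4, 0]

This is the Floyd-Warshall all-pairs shortest-path computation. For each intermediate vertex k = 0, 1, …, 2, update dist[i][j] ← min(dist[i][j], dist[i][k] + dist[k][j]). The final matrix gives, for each (i, j), the minimum total weight of any directed path from i to j (possibly empty when i = j).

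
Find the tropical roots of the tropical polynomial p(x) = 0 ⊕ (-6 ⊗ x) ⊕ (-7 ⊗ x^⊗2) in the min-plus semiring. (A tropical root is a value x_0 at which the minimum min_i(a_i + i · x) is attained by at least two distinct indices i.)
Roots: {1, 6}

Each tropical root is a break point of the lower envelope of the lines y = a_i + i · x (there are 3 lines, with slopes 0, 1, ..., 2). Only the lines that attain the minimum somewhere contribute to roots; other lines are dominated. Here the surviving (envelope) indices are i = 2, i = 1, i = 0.
Intersections between consecutive envelope lines give the roots: for adjacent envelope indices i < j the intersection is x = (a_i − a_j) / (j − i). Reading off the sorted break points: {1, 6}.
Verification: at each break x_0, at least two indices attain the minimum of min_i(a_i + i · x_0).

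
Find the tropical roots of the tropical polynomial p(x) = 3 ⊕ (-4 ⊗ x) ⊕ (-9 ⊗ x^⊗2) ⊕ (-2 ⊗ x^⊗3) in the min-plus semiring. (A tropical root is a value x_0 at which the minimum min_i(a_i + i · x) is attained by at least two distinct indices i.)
Roots: {-7, 5, 7}

Each tropical root is a break point of the lower envelope of the lines y = a_i + i · x (there are 4 lines, with slopes 0, 1, ..., 3). Only the lines that attain the minimum somewhere contribute to roots; other lines are dominated. Here the surviving (envelope) indices are i = 3, i = 2, i = 1, i = 0.
Intersections between consecutive envelope lines give the roots: for adjacent envelope indices i < j the intersection is x = (a_i − a_j) / (j − i). Reading off the sorted break points: {-7, 5, 7}.
Verification: at each break x_0, at least two indices attain the minimum of min_i(a_i + i · x_0).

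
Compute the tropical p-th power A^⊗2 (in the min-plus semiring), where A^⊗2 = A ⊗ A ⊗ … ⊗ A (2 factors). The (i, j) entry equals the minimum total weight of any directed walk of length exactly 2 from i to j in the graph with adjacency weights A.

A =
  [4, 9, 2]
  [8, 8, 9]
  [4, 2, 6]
A^⊗2 =
  [6, 4, 6]
  [12, 11, 10]
  [8, 8, 6]

Each entry (A^⊗2)_ij equals the minimum over all length-2 walks i = v_0 → v_1 → … → v_2 = j of Σ_t A[v_t][v_{t+1}]. For example, for (i, j) = (0, 2) we minimise over 3 possible intermediate vertex sequences; the minimum is 6, attained along the walk 0 → 0 → 2.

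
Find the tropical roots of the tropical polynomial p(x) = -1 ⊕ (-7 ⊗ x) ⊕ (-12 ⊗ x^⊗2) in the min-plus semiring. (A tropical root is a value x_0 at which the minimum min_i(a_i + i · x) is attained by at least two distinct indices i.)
Roots: {5, 6}

Each tropical root is a break point of the lower envelope of the lines y = a_i + i · x (there are 3 lines, with slopes 0, 1, ..., 2). Only the lines that attain the minimum somewhere contribute to roots; other lines are dominated. Here the surviving (envelope) indices are i = 2, i = 1, i = 0.
Intersections between consecutive envelope lines give the roots: for adjacent envelope indices i < j the intersection is x = (a_i − a_j) / (j − i). Reading off the sorted break points: {5, 6}.
Verification: at each break x_0, at least two indices attain the minimum of min_i(a_i + i · x_0).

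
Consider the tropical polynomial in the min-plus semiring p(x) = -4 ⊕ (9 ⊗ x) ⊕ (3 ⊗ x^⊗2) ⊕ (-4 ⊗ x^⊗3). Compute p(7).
p(7) = -4

A tropical monomial a ⊗ x^⊗i evaluates to a + i · x. Evaluating each term at x = 7:
  Term 0 contributes -4 + 0 · 7 = -4
  Term 1 contributes 9 + 1 · 7 = 16
  Term 2 contributes 3 + 2 · 7 = 17
  Term 3 contributes -4 + 3 · 7 = 17
p(7) = ⊕ of these = min[-4, 16, 17, 17] = -4.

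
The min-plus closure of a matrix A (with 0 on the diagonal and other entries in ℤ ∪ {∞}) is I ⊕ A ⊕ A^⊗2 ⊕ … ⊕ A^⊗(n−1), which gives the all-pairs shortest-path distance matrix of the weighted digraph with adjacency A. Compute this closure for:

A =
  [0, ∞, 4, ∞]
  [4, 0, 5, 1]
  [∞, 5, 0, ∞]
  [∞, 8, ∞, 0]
Closure =
  [0, 9, 4, 10]
  [4, 0, 5, 1]
  [9, 5, 0, 6]
  [12, 8, 13, 0]

This is the Floyd-Warshall all-pairs shortest-path computation. For each intermediate vertex k = 0, 1, …, 3, update dist[i][j] ← min(dist[i][j], dist[i][k] + dist[k][j]). The final matrix gives, for each (i, j), the minimum total weight of any directed path from i to j (possibly empty when i = j).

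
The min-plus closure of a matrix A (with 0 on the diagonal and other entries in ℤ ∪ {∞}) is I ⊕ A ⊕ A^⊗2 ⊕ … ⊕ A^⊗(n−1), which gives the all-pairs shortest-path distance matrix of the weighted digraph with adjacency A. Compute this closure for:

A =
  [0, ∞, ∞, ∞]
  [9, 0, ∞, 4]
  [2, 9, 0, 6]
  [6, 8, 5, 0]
Closure =
  [0, ∞, ∞, ∞]
  [9, 0, 9, 4]
  [2, 9, 0, 6]
  [6, 8, 5, 0]

This is the Floyd-Warshall all-pairs shortest-path computation. For each intermediate vertex k = 0, 1, …, 3, update dist[i][j] ← min(dist[i][j], dist[i][k] + dist[k][j]). The final matrix gives, for each (i, j), the minimum total weight of any directed path from i to j (possibly empty when i = j).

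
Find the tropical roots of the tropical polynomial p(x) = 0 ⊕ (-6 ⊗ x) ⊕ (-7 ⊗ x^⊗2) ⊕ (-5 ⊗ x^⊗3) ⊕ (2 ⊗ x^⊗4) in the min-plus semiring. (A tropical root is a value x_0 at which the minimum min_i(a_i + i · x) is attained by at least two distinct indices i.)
Roots: {-7, -2, 1, 6}

Each tropical root is a break point of the lower envelope of the lines y = a_i + i · x (there are 5 lines, with slopes 0, 1, ..., 4). Only the lines that attain the minimum somewhere contribute to roots; other lines are dominated. Here the surviving (envelope) indices are i = 4, i = 3, i = 2, i = 1, i = 0.
Intersections between consecutive envelope lines give the roots: for adjacent envelope indices i < j the intersection is x = (a_i − a_j) / (j − i). Reading off the sorted break points: {-7, -2, 1, 6}.
Verification: at each break x_0, at least two indices attain the minimum of min_i(a_i + i · x_0).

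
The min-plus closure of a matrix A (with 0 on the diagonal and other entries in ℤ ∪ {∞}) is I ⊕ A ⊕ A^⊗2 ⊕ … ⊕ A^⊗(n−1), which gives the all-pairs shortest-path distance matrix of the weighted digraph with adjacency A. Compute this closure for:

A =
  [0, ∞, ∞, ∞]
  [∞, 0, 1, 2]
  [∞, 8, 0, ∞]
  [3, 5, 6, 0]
Closure =
  [0, ∞, ∞, ∞]
  [5, 0, 1, 2]
  [13, 8, 0, 10]
  [3, 5, 6, 0]

This is the Floyd-Warshall all-pairs shortest-path computation. For each intermediate vertex k = 0, 1, …, 3, update dist[i][j] ← min(dist[i][j], dist[i][k] + dist[k][j]). The final matrix gives, for each (i, j), the minimum total weight of any directed path from i to j (possibly empty when i = j).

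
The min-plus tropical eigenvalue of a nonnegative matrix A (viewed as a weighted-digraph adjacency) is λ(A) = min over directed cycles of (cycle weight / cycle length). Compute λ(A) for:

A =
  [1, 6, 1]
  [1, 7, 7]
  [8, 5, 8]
λ(A) = 1

Enumerate directed cycles and compute their means (weight / length). Sample:
  cycle 0 → 0: weight = 1, length = 1, mean = 1/1 ≈ 1.000
  cycle 1 → 1: weight = 7, length = 1, mean = 7/1 ≈ 7.000
  cycle 2 → 2: weight = 8, length = 1, mean = 8/1 ≈ 8.000
  cycle 0 → 1 → 0: weight = 7, length = 2, mean = 7/2 ≈ 3.500
  cycle 0 → 2 → 0: weight = 9, length = 2, mean = 9/2 ≈ 4.500
  cycle 1 → 0 → 1: weight = 7, length = 2, mean = 7/2 ≈ 3.500
Minimum mean = 1.000, attained e.g. along the cycle 0 → 0 with weight 1 and length 1. So λ(A) = 1/1 = 1.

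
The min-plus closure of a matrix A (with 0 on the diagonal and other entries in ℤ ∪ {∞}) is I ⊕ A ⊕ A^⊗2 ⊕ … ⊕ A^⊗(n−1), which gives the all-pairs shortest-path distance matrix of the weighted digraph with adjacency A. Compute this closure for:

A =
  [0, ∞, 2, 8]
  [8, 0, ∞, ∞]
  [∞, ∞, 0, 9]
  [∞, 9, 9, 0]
Closure =
  [0, 17, 2, 8]
  [8, 0, 10, 16]
  [26, 18, 0, 9]
  [17, 9, 9, 0]

This is the Floyd-Warshall all-pairs shortest-path computation. For each intermediate vertex k = 0, 1, …, 3, update dist[i][j] ← min(dist[i][j], dist[i][k] + dist[k][j]). The final matrix gives, for each (i, j), the minimum total weight of any directed path from i to j (possibly empty when i = j).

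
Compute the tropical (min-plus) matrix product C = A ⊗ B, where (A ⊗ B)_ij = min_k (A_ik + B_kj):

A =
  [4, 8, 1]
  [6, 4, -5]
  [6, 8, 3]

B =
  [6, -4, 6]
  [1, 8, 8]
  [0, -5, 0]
A ⊗ B =
  [1, -4, 1]
  [-5, -10, -5]
  [3, -2, 3]

Apply the min-plus product entry-by-entry:
  C[0][0] = min over k of (A[0][0] + B[0][0] = 4 + 6 = 10, A[0][1] + B[1][0] = 8 + 1 = 9, A[0][2] + B[2][0] = 1 + 0 = 1) = 1 (attained at k = 2)
  C[0][1] = min over k of (A[0][0] + B[0][1] = 4 + -4 = 0, A[0][1] + B[1][1] = 8 + 8 = 16, A[0][2] + B[2][1] = 1 + -5 = -4) = -4 (attained at k = 2)
  C[0][2] = min over k of (A[0][0] + B[0][2] = 4 + 6 = 10, A[0][1] + B[1][2] = 8 + 8 = 16, A[0][2] + B[2][2] = 1 + 0 = 1) = 1 (attained at k = 2)
  C[1][0] = min over k of (A[1][0] + B[0][0] = 6 + 6 = 12, A[1][1] + B[1][0] = 4 + 1 = 5, A[1][2] + B[2][0] = -5 + 0 = -5) = -5 (attained at k = 2)
  C[1][1] = min over k of (A[1][0] + B[0][1] = 6 + -4 = 2, A[1][1] + B[1][1] = 4 + 8 = 12, A[1][2] + B[2][1] = -5 + -5 = -10) = -10 (attained at k = 2)
  C[1][2] = min over k of (A[1][0] + B[0][2] = 6 + 6 = 12, A[1][1] + B[1][2] = 4 + 8 = 12, A[1][2] + B[2][2] = -5 + 0 = -5) = -5 (attained at k = 2)
  C[2][0] = min over k of (A[2][0] + B[0][0] = 6 + 6 = 12, A[2][1] + B[1][0] = 8 + 1 = 9, A[2][2] + B[2][0] = 3 + 0 = 3) = 3 (attained at k = 2)
  C[2][1] = min over k of (A[2][0] + B[0][1] = 6 + -4 = 2, A[2][1] + B[1][1] = 8 + 8 = 16, A[2][2] + B[2][1] = 3 + -5 = -2) = -2 (attained at k = 2)
  C[2][2] = min over k of (A[2][0] + B[0][2] = 6 + 6 = 12, A[2][1] + B[1][2] = 8 + 8 = 16, A[2][2] + B[2][2] = 3 + 0 = 3) = 3 (attained at k = 2)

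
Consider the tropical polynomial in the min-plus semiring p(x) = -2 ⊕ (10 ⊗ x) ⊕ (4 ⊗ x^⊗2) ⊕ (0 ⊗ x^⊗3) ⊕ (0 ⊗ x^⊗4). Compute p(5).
p(5) = -2

A tropical monomial a ⊗ x^⊗i evaluates to a + i · x. Evaluating each term at x = 5:
  Term 0 contributes -2 + 0 · 5 = -2
  Term 1 contributes 10 + 1 · 5 = 15
  Term 2 contributes 4 + 2 · 5 = 14
  Term 3 contributes 0 + 3 · 5 = 15
  Term 4 contributes 0 + 4 · 5 = 20
p(5) = ⊕ of these = min[-2, 15, 14, 15, 20] = -2.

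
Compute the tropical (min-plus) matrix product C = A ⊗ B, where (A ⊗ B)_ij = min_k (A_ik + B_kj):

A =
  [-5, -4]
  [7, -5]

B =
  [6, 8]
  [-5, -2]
A ⊗ B =
  [-9, -6]
  [-10, -7]

Apply the min-plus product entry-by-entry:
  C[0][0] = min over k of (A[0][0] + B[0][0] = -5 + 6 = 1, A[0][1] + B[1][0] = -4 + -5 = -9) = -9 (attained at k = 1)
  C[0][1] = min over k of (A[0][0] + B[0][1] = -5 + 8 = 3, A[0][1] + B[1][1] = -4 + -2 = -6) = -6 (attained at k = 1)
  C[1][0] = min over k of (A[1][0] + B[0][0] = 7 + 6 = 13, A[1][1] + B[1][0] = -5 + -5 = -10) = -10 (attained at k = 1)
  C[1][1] = min over k of (A[1][0] + B[0][1] = 7 + 8 = 15, A[1][1] + B[1][1] = -5 + -2 = -7) = -7 (attained at k = 1)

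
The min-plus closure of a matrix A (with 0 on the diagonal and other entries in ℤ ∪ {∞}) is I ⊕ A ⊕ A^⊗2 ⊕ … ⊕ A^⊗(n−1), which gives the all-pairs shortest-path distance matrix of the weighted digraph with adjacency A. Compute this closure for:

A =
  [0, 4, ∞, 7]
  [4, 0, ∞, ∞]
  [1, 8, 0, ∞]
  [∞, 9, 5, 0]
Closure =
  [0, 4, 12, 7]
  [4, 0, 16, 11]
  [1, 5, 0, 8]
  [6, 9, 5, 0]

This is the Floyd-Warshall all-pairs shortest-path computation. For each intermediate vertex k = 0, 1, …, 3, update dist[i][j] ← min(dist[i][j], dist[i][k] + dist[k][j]). The final matrix gives, for each (i, j), the minimum total weight of any directed path from i to j (possibly empty when i = j).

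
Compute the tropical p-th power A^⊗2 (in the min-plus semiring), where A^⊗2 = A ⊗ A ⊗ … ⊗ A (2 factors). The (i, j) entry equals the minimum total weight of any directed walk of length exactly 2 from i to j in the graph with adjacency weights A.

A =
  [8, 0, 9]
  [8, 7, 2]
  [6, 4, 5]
A^⊗2 =
  [8, 7, 2]
  [8, 6, 7]
  [11, 6, 6]

Each entry (A^⊗2)_ij equals the minimum over all length-2 walks i = v_0 → v_1 → … → v_2 = j of Σ_t A[v_t][v_{t+1}]. For example, for (i, j) = (0, 2) we minimise over 3 possible intermediate vertex sequences; the minimum is 2, attained along the walk 0 → 1 → 2.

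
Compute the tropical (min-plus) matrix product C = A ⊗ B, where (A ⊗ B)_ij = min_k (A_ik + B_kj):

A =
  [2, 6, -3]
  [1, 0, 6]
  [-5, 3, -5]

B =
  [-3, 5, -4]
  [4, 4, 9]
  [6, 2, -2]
A ⊗ B =
  [-1, -1, -5]
  [-2, 4, -3]
  [-8, -3, -9]

Apply the min-plus product entry-by-entry:
  C[0][0] = min over k of (A[0][0] + B[0][0] = 2 + -3 = -1, A[0][1] + B[1][0] = 6 + 4 = 10, A[0][2] + B[2][0] = -3 + 6 = 3) = -1 (attained at k = 0)
  C[0][1] = min over k of (A[0][0] + B[0][1] = 2 + 5 = 7, A[0][1] + B[1][1] = 6 + 4 = 10, A[0][2] + B[2][1] = -3 + 2 = -1) = -1 (attained at k = 2)
  C[0][2] = min over k of (A[0][0] + B[0][2] = 2 + -4 = -2, A[0][1] + B[1][2] = 6 + 9 = 15, A[0][2] + B[2][2] = -3 + -2 = -5) = -5 (attained at k = 2)
  C[1][0] = min over k of (A[1][0] + B[0][0] = 1 + -3 = -2, A[1][1] + B[1][0] = 0 + 4 = 4, A[1][2] + B[2][0] = 6 + 6 = 12) = -2 (attained at k = 0)
  C[1][1] = min over k of (A[1][0] + B[0][1] = 1 + 5 = 6, A[1][1] + B[1][1] = 0 + 4 = 4, A[1][2] + B[2][1] = 6 + 2 = 8) = 4 (attained at k = 1)
  C[1][2] = min over k of (A[1][0] + B[0][2] = 1 + -4 = -3, A[1][1] + B[1][2] = 0 + 9 = 9, A[1][2] + B[2][2] = 6 + -2 = 4) = -3 (attained at k = 0)
  C[2][0] = min over k of (A[2][0] + B[0][0] = -5 + -3 = -8, A[2][1] + B[1][0] = 3 + 4 = 7, A[2][2] + B[2][0] = -5 + 6 = 1) = -8 (attained at k = 0)
  C[2][1] = min over k of (A[2][0] + B[0][1] = -5 + 5 = 0, A[2][1] + B[1][1] = 3 + 4 = 7, A[2][2] + B[2][1] = -5 + 2 = -3) = -3 (attained at k = 2)
  C[2][2] = min over k of (A[2][0] + B[0][2] = -5 + -4 = -9, A[2][1] + B[1][2] = 3 + 9 = 12, A[2][2] + B[2][2] = -5 + -2 = -7) = -9 (attained at k = 0)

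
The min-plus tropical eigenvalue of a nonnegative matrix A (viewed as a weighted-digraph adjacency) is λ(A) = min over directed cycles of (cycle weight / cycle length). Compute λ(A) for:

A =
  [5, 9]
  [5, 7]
λ(A) = 5

Enumerate directed cycles and compute their means (weight / length). Sample:
  cycle 0 → 0: weight = 5, length = 1, mean = 5/1 ≈ 5.000
  cycle 1 → 1: weight = 7, length = 1, mean = 7/1 ≈ 7.000
  cycle 0 → 1 → 0: weight = 14, length = 2, mean = 14/2 ≈ 7.000
  cycle 1 → 0 → 1: weight = 14, length = 2, mean = 14/2 ≈ 7.000
Minimum mean = 5.000, attained e.g. along the cycle 0 → 0 with weight 5 and length 1. So λ(A) = 5/1 = 5.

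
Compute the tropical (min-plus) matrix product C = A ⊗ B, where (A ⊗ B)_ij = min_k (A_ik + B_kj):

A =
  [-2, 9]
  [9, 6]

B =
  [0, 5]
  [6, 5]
A ⊗ B =
  [-2, 3]
  [9, 11]

Apply the min-plus product entry-by-entry:
  C[0][0] = min over k of (A[0][0] + B[0][0] = -2 + 0 = -2, A[0][1] + B[1][0] = 9 + 6 = 15) = -2 (attained at k = 0)
  C[0][1] = min over k of (A[0][0] + B[0][1] = -2 + 5 = 3, A[0][1] + B[1][1] = 9 + 5 = 14) = 3 (attained at k = 0)
  C[1][0] = min over k of (A[1][0] + B[0][0] = 9 + 0 = 9, A[1][1] + B[1][0] = 6 + 6 = 12) = 9 (attained at k = 0)
  C[1][1] = min over k of (A[1][0] + B[0][1] = 9 + 5 = 14, A[1][1] + B[1][1] = 6 + 5 = 11) = 11 (attained at k = 1)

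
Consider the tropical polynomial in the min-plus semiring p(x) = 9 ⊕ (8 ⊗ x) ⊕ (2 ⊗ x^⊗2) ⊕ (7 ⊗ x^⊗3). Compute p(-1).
p(-1) = 0

A tropical monomial a ⊗ x^⊗i evaluates to a + i · x. Evaluating each term at x = -1:
  Term 0 contributes 9 + 0 · -1 = 9
  Term 1 contributes 8 + 1 · -1 = 7
  Term 2 contributes 2 + 2 · -1 = 0
  Term 3 contributes 7 + 3 · -1 = 4
p(-1) = ⊕ of these = min[9, 7, 0, 4] = 0.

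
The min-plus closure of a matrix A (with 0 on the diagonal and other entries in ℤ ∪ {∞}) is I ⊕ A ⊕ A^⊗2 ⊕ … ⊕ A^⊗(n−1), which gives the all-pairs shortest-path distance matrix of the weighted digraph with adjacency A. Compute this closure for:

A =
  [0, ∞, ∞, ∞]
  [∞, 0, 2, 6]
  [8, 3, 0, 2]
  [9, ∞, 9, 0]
Closure =
  [0, ∞, ∞, ∞]
  [10, 0, 2, 4]
  [8, 3, 0, 2]
  [9, 12, 9, 0]

This is the Floyd-Warshall all-pairs shortest-path computation. For each intermediate vertex k = 0, 1, …, 3, update dist[i][j] ← min(dist[i][j], dist[i][k] + dist[k][j]). The final matrix gives, for each (i, j), the minimum total weight of any directed path from i to j (possibly empty when i = j).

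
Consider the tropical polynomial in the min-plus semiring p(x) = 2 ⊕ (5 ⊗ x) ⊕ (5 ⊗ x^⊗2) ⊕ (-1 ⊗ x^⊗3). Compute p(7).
p(7) = 2

A tropical monomial a ⊗ x^⊗i evaluates to a + i · x. Evaluating each term at x = 7:
  Term 0 contributes 2 + 0 · 7 = 2
  Term 1 contributes 5 + 1 · 7 = 12
  Term 2 contributes 5 + 2 · 7 = 19
  Term 3 contributes -1 + 3 · 7 = 20
p(7) = ⊕ of these = min[2, 12, 19, 20] = 2.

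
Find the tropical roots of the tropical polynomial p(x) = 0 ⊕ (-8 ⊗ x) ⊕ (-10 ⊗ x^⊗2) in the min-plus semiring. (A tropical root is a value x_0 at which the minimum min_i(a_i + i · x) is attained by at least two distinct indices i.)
Roots: {2, 8}

Each tropical root is a break point of the lower envelope of the lines y = a_i + i · x (there are 3 lines, with slopes 0, 1, ..., 2). Only the lines that attain the minimum somewhere contribute to roots; other lines are dominated. Here the surviving (envelope) indices are i = 2, i = 1, i = 0.
Intersections between consecutive envelope lines give the roots: for adjacent envelope indices i < j the intersection is x = (a_i − a_j) / (j − i). Reading off the sorted break points: {2, 8}.
Verification: at each break x_0, at least two indices attain the minimum of min_i(a_i + i · x_0).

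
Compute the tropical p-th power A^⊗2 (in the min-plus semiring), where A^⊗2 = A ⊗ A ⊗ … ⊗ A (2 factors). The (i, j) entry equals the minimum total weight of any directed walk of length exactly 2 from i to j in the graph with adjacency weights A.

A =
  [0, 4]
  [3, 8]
A^⊗2 =
  [0, 4]
  [3, 7]

Each entry (A^⊗2)_ij equals the minimum over all length-2 walks i = v_0 → v_1 → … → v_2 = j of Σ_t A[v_t][v_{t+1}]. For example, for (i, j) = (0, 1) we minimise over 2 possible intermediate vertex sequences; the minimum is 4, attained along the walk 0 → 0 → 1.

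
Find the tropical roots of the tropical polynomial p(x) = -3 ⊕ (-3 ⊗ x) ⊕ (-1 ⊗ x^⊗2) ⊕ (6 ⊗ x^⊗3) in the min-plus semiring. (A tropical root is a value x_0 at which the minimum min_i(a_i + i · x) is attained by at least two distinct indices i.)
Roots: {-7, -2, 0}

Each tropical root is a break point of the lower envelope of the lines y = a_i + i · x (there are 4 lines, with slopes 0, 1, ..., 3). Only the lines that attain the minimum somewhere contribute to roots; other lines are dominated. Here the surviving (envelope) indices are i = 3, i = 2, i = 1, i = 0.
Intersections between consecutive envelope lines give the roots: for adjacent envelope indices i < j the intersection is x = (a_i − a_j) / (j − i). Reading off the sorted break points: {-7, -2, 0}.
Verification: at each break x_0, at least two indices attain the minimum of min_i(a_i + i · x_0).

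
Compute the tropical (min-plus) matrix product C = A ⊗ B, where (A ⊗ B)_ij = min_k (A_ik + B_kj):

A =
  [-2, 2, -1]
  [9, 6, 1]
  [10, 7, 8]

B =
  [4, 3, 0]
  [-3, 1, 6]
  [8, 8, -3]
A ⊗ B =
  [-1, 1, -4]
  [3, 7, -2]
  [4, 8, 5]

Apply the min-plus product entry-by-entry:
  C[0][0] = min over k of (A[0][0] + B[0][0] = -2 + 4 = 2, A[0][1] + B[1][0] = 2 + -3 = -1, A[0][2] + B[2][0] = -1 + 8 = 7) = -1 (attained at k = 1)
  C[0][1] = min over k of (A[0][0] + B[0][1] = -2 + 3 = 1, A[0][1] + B[1][1] = 2 + 1 = 3, A[0][2] + B[2][1] = -1 + 8 = 7) = 1 (attained at k = 0)
  C[0][2] = min over k of (A[0][0] + B[0][2] = -2 + 0 = -2, A[0][1] + B[1][2] = 2 + 6 = 8, A[0][2] + B[2][2] = -1 + -3 = -4) = -4 (attained at k = 2)
  C[1][0] = min over k of (A[1][0] + B[0][0] = 9 + 4 = 13, A[1][1] + B[1][0] = 6 + -3 = 3, A[1][2] + B[2][0] = 1 + 8 = 9) = 3 (attained at k = 1)
  C[1][1] = min over k of (A[1][0] + B[0][1] = 9 + 3 = 12, A[1][1] + B[1][1] = 6 + 1 = 7, A[1][2] + B[2][1] = 1 + 8 = 9) = 7 (attained at k = 1)
  C[1][2] = min over k of (A[1][0] + B[0][2] = 9 + 0 = 9, A[1][1] + B[1][2] = 6 + 6 = 12, A[1][2] + B[2][2] = 1 + -3 = -2) = -2 (attained at k = 2)
  C[2][0] = min over k of (A[2][0] + B[0][0] = 10 + 4 = 14, A[2][1] + B[1][0] = 7 + -3 = 4, A[2][2] + B[2][0] = 8 + 8 = 16) = 4 (attained at k = 1)
  C[2][1] = min over k of (A[2][0] + B[0][1] = 10 + 3 = 13, A[2][1] + B[1][1] = 7 + 1 = 8, A[2][2] + B[2][1] = 8 + 8 = 16) = 8 (attained at k = 1)
  C[2][2] = min over k of (A[2][0] + B[0][2] = 10 + 0 = 10, A[2][1] + B[1][2] = 7 + 6 = 13, A[2][2] + B[2][2] = 8 + -3 = 5) = 5 (attained at k = 2)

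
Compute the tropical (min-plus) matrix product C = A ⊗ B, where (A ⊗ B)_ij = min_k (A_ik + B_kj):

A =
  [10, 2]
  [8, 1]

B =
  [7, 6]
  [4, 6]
A ⊗ B =
  [6, 8]
  [5, 7]

Apply the min-plus product entry-by-entry:
  C[0][0] = min over k of (A[0][0] + B[0][0] = 10 + 7 = 17, A[0][1] + B[1][0] = 2 + 4 = 6) = 6 (attained at k = 1)
  C[0][1] = min over k of (A[0][0] + B[0][1] = 10 + 6 = 16, A[0][1] + B[1][1] = 2 + 6 = 8) = 8 (attained at k = 1)
  C[1][0] = min over k of (A[1][0] + B[0][0] = 8 + 7 = 15, A[1][1] + B[1][0] = 1 + 4 = 5) = 5 (attained at k = 1)
  C[1][1] = min over k of (A[1][0] + B[0][1] = 8 + 6 = 14, A[1][1] + B[1][1] = 1 + 6 = 7) = 7 (attained at k = 1)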